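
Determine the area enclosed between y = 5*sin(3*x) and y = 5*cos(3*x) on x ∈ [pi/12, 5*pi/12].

10*sqrt(2)/3

On [pi/12, 5*pi/12], (5*sin(3*x)) - (5*cos(3*x)) = 5*sin(3*x) - 5*cos(3*x) is ≥ 0 throughout, so the area is a single integral of |5*sin(3*x) - 5*cos(3*x)|.
∫[pi/12,5*pi/12] (5*sin(3*x) - 5*cos(3*x)) dx = 10*sqrt(2)/3.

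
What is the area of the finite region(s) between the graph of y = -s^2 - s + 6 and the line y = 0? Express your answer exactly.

125/6

The curve meets the s-axis where -s^2 - s + 6 = 0, i.e. -(s - 2)*(s + 3) = 0, at s = -3, 2.
On [-3, 2] the curve lies above the axis; ∫[-3,2] (-s^2 - s + 6) ds = 125/6, giving area 125/6.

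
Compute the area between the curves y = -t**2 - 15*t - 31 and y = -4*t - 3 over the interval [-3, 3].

186

On [-3, 3], (-t**2 - 15*t - 31) - (-4*t - 3) = -t**2 - 11*t - 28 is ≤ 0 throughout, so the area is a single integral of |-t**2 - 11*t - 28|.
∫[-3,3] (-t**2 - 11*t - 28) dt = -186; the area of that piece is 186.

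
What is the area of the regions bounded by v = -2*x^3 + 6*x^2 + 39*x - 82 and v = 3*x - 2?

999/2

Set the curves equal: -2*x^3 + 6*x^2 + 39*x - 82 = 3*x - 2, so -2*x^3 + 6*x^2 + 36*x - 80 = 0, which factors as -2*(x - 5)*(x - 2)*(x + 4) = 0. The curves meet at x = -4, 2, 5.
On [-4, 2], v = 3*x - 2 is on top; that piece has area ∫[-4,2] (-(-2*x^3 + 6*x^2 + 36*x - 80)) dx = 432.
On [2, 5], v = -2*x^3 + 6*x^2 + 39*x - 82 is on top; that piece has area ∫[2,5] (-2*x^3 + 6*x^2 + 36*x - 80) dx = 135/2.
Total enclosed area = 432 + 135/2 = 999/2.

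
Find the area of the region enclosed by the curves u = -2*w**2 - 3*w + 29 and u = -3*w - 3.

Both boundary curves give u as a function of w, so integrate with respect to w. Setting them equal: -2*w**2 + 32 = 0, i.e. -2*(w - 4)*(w + 4) = 0, so they meet at w = -4, 4.
For w in [-4, 4], u = -2*w**2 - 3*w + 29 is on the right; area = ∫[-4,4] (-2*w**2 + 32) dw = 512/3.

512/3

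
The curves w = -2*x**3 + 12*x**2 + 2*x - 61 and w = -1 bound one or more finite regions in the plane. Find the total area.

Set the curves equal: -2*x**3 + 12*x**2 + 2*x - 61 = -1, so -2*x**3 + 12*x**2 + 2*x - 60 = 0, which factors as -2*(x - 5)*(x - 3)*(x + 2) = 0. The curves meet at x = -2, 3, 5.
On [-2, 3], w = -1 is on top; that piece has area ∫[-2,3] (-(-2*x**3 + 12*x**2 + 2*x - 60)) dx = 375/2.
On [3, 5], w = -2*x**3 + 12*x**2 + 2*x - 61 is on top; that piece has area ∫[3,5] (-2*x**3 + 12*x**2 + 2*x - 60) dx = 16.
Total enclosed area = 375/2 + 16 = 407/2.

407/2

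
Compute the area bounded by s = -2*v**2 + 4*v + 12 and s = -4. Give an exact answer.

72

Both boundary curves give s as a function of v, so integrate with respect to v. Setting them equal: -2*v**2 + 4*v + 16 = 0, i.e. -2*(v - 4)*(v + 2) = 0, so they meet at v = -2, 4.
For v in [-2, 4], s = -2*v**2 + 4*v + 12 is on the right; area = ∫[-2,4] (-2*v**2 + 4*v + 16) dv = 72.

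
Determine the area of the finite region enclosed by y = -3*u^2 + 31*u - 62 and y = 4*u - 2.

1/2

Set the curves equal: -3*u^2 + 31*u - 62 = 4*u - 2, so -3*u^2 + 27*u - 60 = 0, which factors as -3*(u - 5)*(u - 4) = 0. The curves meet at u = 4, 5.
On [4, 5], y = -3*u^2 + 31*u - 62 is on top; that piece has area ∫[4,5] (-3*u^2 + 27*u - 60) du = 1/2.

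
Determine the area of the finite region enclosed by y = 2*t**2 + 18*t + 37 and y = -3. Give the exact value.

Set the curves equal: 2*t**2 + 18*t + 37 = -3, so 2*t**2 + 18*t + 40 = 0, which factors as 2*(t + 4)*(t + 5) = 0. The curves meet at t = -5, -4.
On [-5, -4], y = -3 is on top; that piece has area ∫[-5,-4] (-(2*t**2 + 18*t + 40)) dt = 1/3.

1/3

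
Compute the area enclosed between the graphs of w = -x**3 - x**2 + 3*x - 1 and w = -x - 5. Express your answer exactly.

71/6

Set the curves equal: -x**3 - x**2 + 3*x - 1 = -x - 5, so -x**3 - x**2 + 4*x + 4 = 0, which factors as -(x - 2)*(x + 1)*(x + 2) = 0. The curves meet at x = -2, -1, 2.
On [-2, -1], w = -x - 5 is on top; that piece has area ∫[-2,-1] (-(-x**3 - x**2 + 4*x + 4)) dx = 7/12.
On [-1, 2], w = -x**3 - x**2 + 3*x - 1 is on top; that piece has area ∫[-1,2] (-x**3 - x**2 + 4*x + 4) dx = 45/4.
Total enclosed area = 7/12 + 45/4 = 71/6.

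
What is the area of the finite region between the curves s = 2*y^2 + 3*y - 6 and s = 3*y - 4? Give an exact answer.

Both boundary curves give s as a function of y, so integrate with respect to y. Setting them equal: 2*y^2 - 2 = 0, i.e. 2*(y - 1)*(y + 1) = 0, so they meet at y = -1, 1.
For y in [-1, 1], s = 2*y^2 + 3*y - 6 is on the left; area = ∫[-1,1] (-(2*y^2 - 2)) dy = 8/3.

8/3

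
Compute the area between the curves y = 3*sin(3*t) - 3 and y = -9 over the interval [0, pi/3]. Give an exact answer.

2 + 2*pi

On [0, pi/3], (3*sin(3*t) - 3) - (-9) = 3*sin(3*t) + 6 is ≥ 0 throughout, so the area is a single integral of |3*sin(3*t) + 6|.
∫[0,pi/3] (3*sin(3*t) + 6) dt = 2 + 2*pi.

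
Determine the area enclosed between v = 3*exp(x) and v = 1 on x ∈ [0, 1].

On [0, 1], (3*exp(x)) - (1) = 3*exp(x) - 1 is ≥ 0 throughout, so the area is a single integral of |3*exp(x) - 1|.
∫[0,1] (3*exp(x) - 1) dx = -4 + 3*exp(1).

-4 + 3*exp(1)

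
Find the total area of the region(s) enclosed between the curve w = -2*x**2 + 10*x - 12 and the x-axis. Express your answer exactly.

The curve meets the x-axis where -2*x**2 + 10*x - 12 = 0, i.e. -2*(x - 3)*(x - 2) = 0, at x = 2, 3.
On [2, 3] the curve lies above the axis; ∫[2,3] (-2*x**2 + 10*x - 12) dx = 1/3, giving area 1/3.

1/3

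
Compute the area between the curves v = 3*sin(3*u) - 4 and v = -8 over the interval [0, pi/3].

On [0, pi/3], (3*sin(3*u) - 4) - (-8) = 3*sin(3*u) + 4 is ≥ 0 throughout, so the area is a single integral of |3*sin(3*u) + 4|.
∫[0,pi/3] (3*sin(3*u) + 4) du = 2 + 4*pi/3.

2 + 4*pi/3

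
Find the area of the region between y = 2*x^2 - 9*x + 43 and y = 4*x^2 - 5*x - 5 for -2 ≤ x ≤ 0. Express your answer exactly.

296/3

On [-2, 0], (2*x^2 - 9*x + 43) - (4*x^2 - 5*x - 5) = -2*x^2 - 4*x + 48 is ≥ 0 throughout, so the area is a single integral of |-2*x^2 - 4*x + 48|.
∫[-2,0] (-2*x^2 - 4*x + 48) dx = 296/3.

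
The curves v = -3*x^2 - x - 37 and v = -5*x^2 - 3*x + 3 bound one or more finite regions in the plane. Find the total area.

Set the curves equal: -3*x^2 - x - 37 = -5*x^2 - 3*x + 3, so 2*x^2 + 2*x - 40 = 0, which factors as 2*(x - 4)*(x + 5) = 0. The curves meet at x = -5, 4.
On [-5, 4], v = -5*x^2 - 3*x + 3 is on top; that piece has area ∫[-5,4] (-(2*x^2 + 2*x - 40)) dx = 243.

243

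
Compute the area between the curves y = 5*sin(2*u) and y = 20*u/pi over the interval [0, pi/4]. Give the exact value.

On [0, pi/4], (5*sin(2*u)) - (20*u/pi) = -20*u/pi + 5*sin(2*u) is ≥ 0 throughout, so the area is a single integral of |-20*u/pi + 5*sin(2*u)|.
∫[0,pi/4] (-20*u/pi + 5*sin(2*u)) du = 5/2 - 5*pi/8.

5/2 - 5*pi/8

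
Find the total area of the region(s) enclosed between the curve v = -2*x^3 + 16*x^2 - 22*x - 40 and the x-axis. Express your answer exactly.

443/3

The curve meets the x-axis where -2*x^3 + 16*x^2 - 22*x - 40 = 0, i.e. -2*(x - 5)*(x - 4)*(x + 1) = 0, at x = -1, 4, 5.
On [-1, 4] the curve lies below the axis; ∫[-1,4] (-2*x^3 + 16*x^2 - 22*x - 40) dx = -875/6, giving area 875/6.
On [4, 5] the curve lies above the axis; ∫[4,5] (-2*x^3 + 16*x^2 - 22*x - 40) dx = 11/6, giving area 11/6.
Total area = 875/6 + 11/6 = 443/3.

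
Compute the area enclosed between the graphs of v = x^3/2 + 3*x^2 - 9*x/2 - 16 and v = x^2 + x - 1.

863/12

Set the curves equal: x^3/2 + 3*x^2 - 9*x/2 - 16 = x^2 + x - 1, so x^3/2 + 2*x^2 - 11*x/2 - 15 = 0, which factors as (x - 3)*(x + 2)*(x + 5)/2 = 0. The curves meet at x = -5, -2, 3.
On [-5, -2], v = x^3/2 + 3*x^2 - 9*x/2 - 16 is on top; that piece has area ∫[-5,-2] (x^3/2 + 2*x^2 - 11*x/2 - 15) dx = 117/8.
On [-2, 3], v = x^2 + x - 1 is on top; that piece has area ∫[-2,3] (-(x^3/2 + 2*x^2 - 11*x/2 - 15)) dx = 1375/24.
Total enclosed area = 117/8 + 1375/24 = 863/12.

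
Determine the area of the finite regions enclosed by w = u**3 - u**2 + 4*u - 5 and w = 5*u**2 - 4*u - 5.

Set the curves equal: u**3 - u**2 + 4*u - 5 = 5*u**2 - 4*u - 5, so u**3 - 6*u**2 + 8*u = 0, which factors as u*(u - 4)*(u - 2) = 0. The curves meet at u = 0, 2, 4.
On [0, 2], w = u**3 - u**2 + 4*u - 5 is on top; that piece has area ∫[0,2] (u**3 - 6*u**2 + 8*u) du = 4.
On [2, 4], w = 5*u**2 - 4*u - 5 is on top; that piece has area ∫[2,4] (-(u**3 - 6*u**2 + 8*u)) du = 4.
Total enclosed area = 4 + 4 = 8.

8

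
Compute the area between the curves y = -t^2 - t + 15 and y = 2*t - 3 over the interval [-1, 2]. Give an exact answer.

On [-1, 2], (-t^2 - t + 15) - (2*t - 3) = -t^2 - 3*t + 18 is ≥ 0 throughout, so the area is a single integral of |-t^2 - 3*t + 18|.
∫[-1,2] (-t^2 - 3*t + 18) dt = 93/2.

93/2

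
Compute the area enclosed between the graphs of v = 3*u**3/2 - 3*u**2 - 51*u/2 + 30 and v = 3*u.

2521/8

Set the curves equal: 3*u**3/2 - 3*u**2 - 51*u/2 + 30 = 3*u, so 3*u**3/2 - 3*u**2 - 57*u/2 + 30 = 0, which factors as 3*(u - 5)*(u - 1)*(u + 4)/2 = 0. The curves meet at u = -4, 1, 5.
On [-4, 1], v = 3*u**3/2 - 3*u**2 - 51*u/2 + 30 is on top; that piece has area ∫[-4,1] (3*u**3/2 - 3*u**2 - 57*u/2 + 30) du = 1625/8.
On [1, 5], v = 3*u is on top; that piece has area ∫[1,5] (-(3*u**3/2 - 3*u**2 - 57*u/2 + 30)) du = 112.
Total enclosed area = 1625/8 + 112 = 2521/8.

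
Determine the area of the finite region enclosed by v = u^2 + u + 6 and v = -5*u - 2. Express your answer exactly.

4/3

Set the curves equal: u^2 + u + 6 = -5*u - 2, so u^2 + 6*u + 8 = 0, which factors as (u + 2)*(u + 4) = 0. The curves meet at u = -4, -2.
On [-4, -2], v = -5*u - 2 is on top; that piece has area ∫[-4,-2] (-(u^2 + 6*u + 8)) du = 4/3.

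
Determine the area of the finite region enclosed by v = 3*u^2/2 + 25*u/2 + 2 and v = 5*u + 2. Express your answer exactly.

Set the curves equal: 3*u^2/2 + 25*u/2 + 2 = 5*u + 2, so 3*u^2/2 + 15*u/2 = 0, which factors as 3*u*(u + 5)/2 = 0. The curves meet at u = -5, 0.
On [-5, 0], v = 5*u + 2 is on top; that piece has area ∫[-5,0] (-(3*u^2/2 + 15*u/2)) du = 125/4.

125/4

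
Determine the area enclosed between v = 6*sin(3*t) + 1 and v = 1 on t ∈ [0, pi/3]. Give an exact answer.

4

On [0, pi/3], (6*sin(3*t) + 1) - (1) = 6*sin(3*t) is ≥ 0 throughout, so the area is a single integral of |6*sin(3*t)|.
∫[0,pi/3] (6*sin(3*t)) dt = 4.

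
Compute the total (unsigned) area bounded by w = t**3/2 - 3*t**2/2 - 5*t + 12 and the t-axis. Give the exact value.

407/8

The curve meets the t-axis where t**3/2 - 3*t**2/2 - 5*t + 12 = 0, i.e. (t - 4)*(t - 2)*(t + 3)/2 = 0, at t = -3, 2, 4.
On [-3, 2] the curve lies above the axis; ∫[-3,2] (t**3/2 - 3*t**2/2 - 5*t + 12) dt = 375/8, giving area 375/8.
On [2, 4] the curve lies below the axis; ∫[2,4] (t**3/2 - 3*t**2/2 - 5*t + 12) dt = -4, giving area 4.
Total area = 375/8 + 4 = 407/8.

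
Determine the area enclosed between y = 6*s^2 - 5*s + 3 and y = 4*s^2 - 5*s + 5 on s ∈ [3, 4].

68/3

On [3, 4], (6*s^2 - 5*s + 3) - (4*s^2 - 5*s + 5) = 2*s^2 - 2 is ≥ 0 throughout, so the area is a single integral of |2*s^2 - 2|.
∫[3,4] (2*s^2 - 2) ds = 68/3.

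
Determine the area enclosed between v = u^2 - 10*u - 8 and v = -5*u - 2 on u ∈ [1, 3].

70/3

On [1, 3], (u^2 - 10*u - 8) - (-5*u - 2) = u^2 - 5*u - 6 is ≤ 0 throughout, so the area is a single integral of |u^2 - 5*u - 6|.
∫[1,3] (u^2 - 5*u - 6) du = -70/3; the area of that piece is 70/3.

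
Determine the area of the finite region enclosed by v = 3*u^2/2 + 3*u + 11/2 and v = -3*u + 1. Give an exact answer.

2

Set the curves equal: 3*u^2/2 + 3*u + 11/2 = -3*u + 1, so 3*u^2/2 + 6*u + 9/2 = 0, which factors as 3*(u + 1)*(u + 3)/2 = 0. The curves meet at u = -3, -1.
On [-3, -1], v = -3*u + 1 is on top; that piece has area ∫[-3,-1] (-(3*u^2/2 + 6*u + 9/2)) du = 2.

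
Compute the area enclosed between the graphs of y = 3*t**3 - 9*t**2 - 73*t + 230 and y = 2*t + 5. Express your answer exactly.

Set the curves equal: 3*t**3 - 9*t**2 - 73*t + 230 = 2*t + 5, so 3*t**3 - 9*t**2 - 75*t + 225 = 0, which factors as 3*(t - 5)*(t - 3)*(t + 5) = 0. The curves meet at t = -5, 3, 5.
On [-5, 3], y = 3*t**3 - 9*t**2 - 73*t + 230 is on top; that piece has area ∫[-5,3] (3*t**3 - 9*t**2 - 75*t + 225) dt = 1536.
On [3, 5], y = 2*t + 5 is on top; that piece has area ∫[3,5] (-(3*t**3 - 9*t**2 - 75*t + 225)) dt = 36.
Total enclosed area = 1536 + 36 = 1572.

1572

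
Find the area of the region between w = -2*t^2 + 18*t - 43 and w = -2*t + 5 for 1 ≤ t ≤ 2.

68/3

On [1, 2], (-2*t^2 + 18*t - 43) - (-2*t + 5) = -2*t^2 + 20*t - 48 is ≤ 0 throughout, so the area is a single integral of |-2*t^2 + 20*t - 48|.
∫[1,2] (-2*t^2 + 20*t - 48) dt = -68/3; the area of that piece is 68/3.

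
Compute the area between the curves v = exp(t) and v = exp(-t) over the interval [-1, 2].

-4 + exp(-2) + exp(-1) + exp(1) + exp(2)

The difference (exp(t)) - (exp(-t)) = exp(t) - exp(-t) changes sign at t = 0 inside [-1, 2], so split the integral there.
∫[-1,0] (exp(t) - exp(-t)) dt = -exp(1) - exp(-1) + 2; the area of that piece is -2 + exp(-1) + exp(1).
∫[0,2] (exp(t) - exp(-t)) dt = -2 + exp(-2) + exp(2).
Total area = (-2 + exp(-1) + exp(1)) + (-2 + exp(-2) + exp(2)) = -4 + exp(-2) + exp(-1) + exp(1) + exp(2).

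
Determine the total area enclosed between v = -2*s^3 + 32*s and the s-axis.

256

The curve meets the s-axis where -2*s^3 + 32*s = 0, i.e. -2*s*(s - 4)*(s + 4) = 0, at s = -4, 0, 4.
On [-4, 0] the curve lies below the axis; ∫[-4,0] (-2*s^3 + 32*s) ds = -128, giving area 128.
On [0, 4] the curve lies above the axis; ∫[0,4] (-2*s^3 + 32*s) ds = 128, giving area 128.
Total area = 128 + 128 = 256.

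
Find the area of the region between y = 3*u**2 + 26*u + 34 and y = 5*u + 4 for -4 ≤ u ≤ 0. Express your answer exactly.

The difference (3*u**2 + 26*u + 34) - (5*u + 4) = 3*u**2 + 21*u + 30 changes sign at u = -2 inside [-4, 0], so split the integral there.
∫[-4,-2] (3*u**2 + 21*u + 30) du = -10; the area of that piece is 10.
∫[-2,0] (3*u**2 + 21*u + 30) du = 26.
Total area = 10 + 26 = 36.

36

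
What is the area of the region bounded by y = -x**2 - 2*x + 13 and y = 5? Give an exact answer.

36

Set the curves equal: -x**2 - 2*x + 13 = 5, so -x**2 - 2*x + 8 = 0, which factors as -(x - 2)*(x + 4) = 0. The curves meet at x = -4, 2.
On [-4, 2], y = -x**2 - 2*x + 13 is on top; that piece has area ∫[-4,2] (-x**2 - 2*x + 8) dx = 36.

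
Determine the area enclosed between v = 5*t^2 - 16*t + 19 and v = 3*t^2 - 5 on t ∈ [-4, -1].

234

On [-4, -1], (5*t^2 - 16*t + 19) - (3*t^2 - 5) = 2*t^2 - 16*t + 24 is ≥ 0 throughout, so the area is a single integral of |2*t^2 - 16*t + 24|.
∫[-4,-1] (2*t^2 - 16*t + 24) dt = 234.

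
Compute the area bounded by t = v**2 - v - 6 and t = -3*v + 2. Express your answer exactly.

Both boundary curves give t as a function of v, so integrate with respect to v. Setting them equal: v**2 + 2*v - 8 = 0, i.e. (v - 2)*(v + 4) = 0, so they meet at v = -4, 2.
For v in [-4, 2], t = v**2 - v - 6 is on the left; area = ∫[-4,2] (-(v**2 + 2*v - 8)) dv = 36.

36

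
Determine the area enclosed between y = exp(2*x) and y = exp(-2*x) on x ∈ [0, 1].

On [0, 1], (exp(2*x)) - (exp(-2*x)) = exp(2*x) - exp(-2*x) is ≥ 0 throughout, so the area is a single integral of |exp(2*x) - exp(-2*x)|.
∫[0,1] (exp(2*x) - exp(-2*x)) dx = -1 + exp(-2)/2 + exp(2)/2.

-1 + exp(-2)/2 + exp(2)/2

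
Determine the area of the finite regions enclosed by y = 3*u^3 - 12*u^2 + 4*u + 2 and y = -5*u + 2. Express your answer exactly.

Set the curves equal: 3*u^3 - 12*u^2 + 4*u + 2 = -5*u + 2, so 3*u^3 - 12*u^2 + 9*u = 0, which factors as 3*u*(u - 3)*(u - 1) = 0. The curves meet at u = 0, 1, 3.
On [0, 1], y = 3*u^3 - 12*u^2 + 4*u + 2 is on top; that piece has area ∫[0,1] (3*u^3 - 12*u^2 + 9*u) du = 5/4.
On [1, 3], y = -5*u + 2 is on top; that piece has area ∫[1,3] (-(3*u^3 - 12*u^2 + 9*u)) du = 8.
Total enclosed area = 5/4 + 8 = 37/4.

37/4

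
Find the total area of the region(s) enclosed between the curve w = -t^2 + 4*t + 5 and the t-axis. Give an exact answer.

36

The curve meets the t-axis where -t^2 + 4*t + 5 = 0, i.e. -(t - 5)*(t + 1) = 0, at t = -1, 5.
On [-1, 5] the curve lies above the axis; ∫[-1,5] (-t^2 + 4*t + 5) dt = 36, giving area 36.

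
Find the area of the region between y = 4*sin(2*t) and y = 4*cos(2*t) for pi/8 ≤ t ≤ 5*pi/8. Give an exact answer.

4*sqrt(2)

On [pi/8, 5*pi/8], (4*sin(2*t)) - (4*cos(2*t)) = 4*sin(2*t) - 4*cos(2*t) is ≥ 0 throughout, so the area is a single integral of |4*sin(2*t) - 4*cos(2*t)|.
∫[pi/8,5*pi/8] (4*sin(2*t) - 4*cos(2*t)) dt = 4*sqrt(2).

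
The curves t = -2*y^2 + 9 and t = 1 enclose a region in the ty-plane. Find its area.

Both boundary curves give t as a function of y, so integrate with respect to y. Setting them equal: -2*y^2 + 8 = 0, i.e. -2*(y - 2)*(y + 2) = 0, so they meet at y = -2, 2.
For y in [-2, 2], t = -2*y^2 + 9 is on the right; area = ∫[-2,2] (-2*y^2 + 8) dy = 64/3.

64/3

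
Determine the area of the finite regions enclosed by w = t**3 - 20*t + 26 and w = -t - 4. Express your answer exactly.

517/2

Set the curves equal: t**3 - 20*t + 26 = -t - 4, so t**3 - 19*t + 30 = 0, which factors as (t - 3)*(t - 2)*(t + 5) = 0. The curves meet at t = -5, 2, 3.
On [-5, 2], w = t**3 - 20*t + 26 is on top; that piece has area ∫[-5,2] (t**3 - 19*t + 30) dt = 1029/4.
On [2, 3], w = -t - 4 is on top; that piece has area ∫[2,3] (-(t**3 - 19*t + 30)) dt = 5/4.
Total enclosed area = 1029/4 + 5/4 = 517/2.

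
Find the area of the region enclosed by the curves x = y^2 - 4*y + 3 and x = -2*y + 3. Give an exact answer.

Both boundary curves give x as a function of y, so integrate with respect to y. Setting them equal: y^2 - 2*y = 0, i.e. y*(y - 2) = 0, so they meet at y = 0, 2.
For y in [0, 2], x = y^2 - 4*y + 3 is on the left; area = ∫[0,2] (-(y^2 - 2*y)) dy = 4/3.

4/3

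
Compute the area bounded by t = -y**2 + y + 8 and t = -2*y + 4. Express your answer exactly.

Both boundary curves give t as a function of y, so integrate with respect to y. Setting them equal: -y**2 + 3*y + 4 = 0, i.e. -(y - 4)*(y + 1) = 0, so they meet at y = -1, 4.
For y in [-1, 4], t = -y**2 + y + 8 is on the right; area = ∫[-1,4] (-y**2 + 3*y + 4) dy = 125/6.

125/6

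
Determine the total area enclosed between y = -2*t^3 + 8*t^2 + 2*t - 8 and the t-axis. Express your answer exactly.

The curve meets the t-axis where -2*t^3 + 8*t^2 + 2*t - 8 = 0, i.e. -2*(t - 4)*(t - 1)*(t + 1) = 0, at t = -1, 1, 4.
On [-1, 1] the curve lies below the axis; ∫[-1,1] (-2*t^3 + 8*t^2 + 2*t - 8) dt = -32/3, giving area 32/3.
On [1, 4] the curve lies above the axis; ∫[1,4] (-2*t^3 + 8*t^2 + 2*t - 8) dt = 63/2, giving area 63/2.
Total area = 32/3 + 63/2 = 253/6.

253/6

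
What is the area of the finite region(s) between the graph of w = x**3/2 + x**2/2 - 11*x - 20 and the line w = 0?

The curve meets the x-axis where x**3/2 + x**2/2 - 11*x - 20 = 0, i.e. (x - 5)*(x + 2)*(x + 4)/2 = 0, at x = -4, -2, 5.
On [-4, -2] the curve lies above the axis; ∫[-4,-2] (x**3/2 + x**2/2 - 11*x - 20) dx = 16/3, giving area 16/3.
On [-2, 5] the curve lies below the axis; ∫[-2,5] (x**3/2 + x**2/2 - 11*x - 20) dx = -3773/24, giving area 3773/24.
Total area = 16/3 + 3773/24 = 3901/24.

3901/24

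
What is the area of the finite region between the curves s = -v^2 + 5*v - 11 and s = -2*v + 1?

Both boundary curves give s as a function of v, so integrate with respect to v. Setting them equal: -v^2 + 7*v - 12 = 0, i.e. -(v - 4)*(v - 3) = 0, so they meet at v = 3, 4.
For v in [3, 4], s = -v^2 + 5*v - 11 is on the right; area = ∫[3,4] (-v^2 + 7*v - 12) dv = 1/6.

1/6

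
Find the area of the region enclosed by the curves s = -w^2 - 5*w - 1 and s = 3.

9/2

Both boundary curves give s as a function of w, so integrate with respect to w. Setting them equal: -w^2 - 5*w - 4 = 0, i.e. -(w + 1)*(w + 4) = 0, so they meet at w = -4, -1.
For w in [-4, -1], s = -w^2 - 5*w - 1 is on the right; area = ∫[-4,-1] (-w^2 - 5*w - 4) dw = 9/2.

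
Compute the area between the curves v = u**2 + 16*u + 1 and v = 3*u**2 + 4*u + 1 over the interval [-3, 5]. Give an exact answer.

416/3

The difference (u**2 + 16*u + 1) - (3*u**2 + 4*u + 1) = -2*u**2 + 12*u changes sign at u = 0 inside [-3, 5], so split the integral there.
∫[-3,0] (-2*u**2 + 12*u) du = -72; the area of that piece is 72.
∫[0,5] (-2*u**2 + 12*u) du = 200/3.
Total area = 72 + 200/3 = 416/3.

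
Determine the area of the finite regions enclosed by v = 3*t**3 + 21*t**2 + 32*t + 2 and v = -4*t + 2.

71/2

Set the curves equal: 3*t**3 + 21*t**2 + 32*t + 2 = -4*t + 2, so 3*t**3 + 21*t**2 + 36*t = 0, which factors as 3*t*(t + 3)*(t + 4) = 0. The curves meet at t = -4, -3, 0.
On [-4, -3], v = 3*t**3 + 21*t**2 + 32*t + 2 is on top; that piece has area ∫[-4,-3] (3*t**3 + 21*t**2 + 36*t) dt = 7/4.
On [-3, 0], v = -4*t + 2 is on top; that piece has area ∫[-3,0] (-(3*t**3 + 21*t**2 + 36*t)) dt = 135/4.
Total enclosed area = 7/4 + 135/4 = 71/2.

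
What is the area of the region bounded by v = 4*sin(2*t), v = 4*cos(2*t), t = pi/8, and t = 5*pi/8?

4*sqrt(2)

On [pi/8, 5*pi/8], (4*sin(2*t)) - (4*cos(2*t)) = 4*sin(2*t) - 4*cos(2*t) is ≥ 0 throughout, so the area is a single integral of |4*sin(2*t) - 4*cos(2*t)|.
∫[pi/8,5*pi/8] (4*sin(2*t) - 4*cos(2*t)) dt = 4*sqrt(2).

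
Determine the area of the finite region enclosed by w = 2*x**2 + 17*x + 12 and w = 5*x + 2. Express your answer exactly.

64/3

Set the curves equal: 2*x**2 + 17*x + 12 = 5*x + 2, so 2*x**2 + 12*x + 10 = 0, which factors as 2*(x + 1)*(x + 5) = 0. The curves meet at x = -5, -1.
On [-5, -1], w = 5*x + 2 is on top; that piece has area ∫[-5,-1] (-(2*x**2 + 12*x + 10)) dx = 64/3.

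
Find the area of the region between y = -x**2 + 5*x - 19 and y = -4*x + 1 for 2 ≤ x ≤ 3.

On [2, 3], (-x**2 + 5*x - 19) - (-4*x + 1) = -x**2 + 9*x - 20 is ≤ 0 throughout, so the area is a single integral of |-x**2 + 9*x - 20|.
∫[2,3] (-x**2 + 9*x - 20) dx = -23/6; the area of that piece is 23/6.

23/6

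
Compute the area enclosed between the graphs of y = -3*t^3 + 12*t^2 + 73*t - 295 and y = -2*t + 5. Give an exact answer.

Set the curves equal: -3*t^3 + 12*t^2 + 73*t - 295 = -2*t + 5, so -3*t^3 + 12*t^2 + 75*t - 300 = 0, which factors as -3*(t - 5)*(t - 4)*(t + 5) = 0. The curves meet at t = -5, 4, 5.
On [-5, 4], y = -2*t + 5 is on top; that piece has area ∫[-5,4] (-(-3*t^3 + 12*t^2 + 75*t - 300)) dt = 8019/4.
On [4, 5], y = -3*t^3 + 12*t^2 + 73*t - 295 is on top; that piece has area ∫[4,5] (-3*t^3 + 12*t^2 + 75*t - 300) dt = 19/4.
Total enclosed area = 8019/4 + 19/4 = 4019/2.

4019/2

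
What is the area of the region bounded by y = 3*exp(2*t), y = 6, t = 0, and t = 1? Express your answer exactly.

-21/2 + 6*log(2) + 3*exp(2)/2

The difference (3*exp(2*t)) - (6) = 3*exp(2*t) - 6 changes sign at t = log(2)/2 inside [0, 1], so split the integral there.
∫[0,log(2)/2] (3*exp(2*t) - 6) dt = 3/2 - log(8); the area of that piece is -3/2 + log(8).
∫[log(2)/2,1] (3*exp(2*t) - 6) dt = -9 + 3*log(2) + 3*exp(2)/2.
Total area = (-3/2 + log(8)) + (-9 + 3*log(2) + 3*exp(2)/2) = -21/2 + 6*log(2) + 3*exp(2)/2.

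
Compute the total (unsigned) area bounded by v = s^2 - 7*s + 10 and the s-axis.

9/2

The curve meets the s-axis where s^2 - 7*s + 10 = 0, i.e. (s - 5)*(s - 2) = 0, at s = 2, 5.
On [2, 5] the curve lies below the axis; ∫[2,5] (s^2 - 7*s + 10) ds = -9/2, giving area 9/2.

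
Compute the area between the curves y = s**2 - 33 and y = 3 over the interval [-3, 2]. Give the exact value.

On [-3, 2], (s**2 - 33) - (3) = s**2 - 36 is ≤ 0 throughout, so the area is a single integral of |s**2 - 36|.
∫[-3,2] (s**2 - 36) ds = -505/3; the area of that piece is 505/3.

505/3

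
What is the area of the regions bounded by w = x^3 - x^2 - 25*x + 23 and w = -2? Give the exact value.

1012/3

Set the curves equal: x^3 - x^2 - 25*x + 23 = -2, so x^3 - x^2 - 25*x + 25 = 0, which factors as (x - 5)*(x - 1)*(x + 5) = 0. The curves meet at x = -5, 1, 5.
On [-5, 1], w = x^3 - x^2 - 25*x + 23 is on top; that piece has area ∫[-5,1] (x^3 - x^2 - 25*x + 25) dx = 252.
On [1, 5], w = -2 is on top; that piece has area ∫[1,5] (-(x^3 - x^2 - 25*x + 25)) dx = 256/3.
Total enclosed area = 252 + 256/3 = 1012/3.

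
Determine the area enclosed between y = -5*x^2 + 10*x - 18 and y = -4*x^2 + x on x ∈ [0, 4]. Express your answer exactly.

The difference (-5*x^2 + 10*x - 18) - (-4*x^2 + x) = -x^2 + 9*x - 18 changes sign at x = 3 inside [0, 4], so split the integral there.
∫[0,3] (-x^2 + 9*x - 18) dx = -45/2; the area of that piece is 45/2.
∫[3,4] (-x^2 + 9*x - 18) dx = 7/6.
Total area = 45/2 + 7/6 = 71/3.

71/3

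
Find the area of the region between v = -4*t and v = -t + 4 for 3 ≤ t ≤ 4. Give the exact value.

On [3, 4], (-4*t) - (-t + 4) = -3*t - 4 is ≤ 0 throughout, so the area is a single integral of |-3*t - 4|.
∫[3,4] (-3*t - 4) dt = -29/2; the area of that piece is 29/2.

29/2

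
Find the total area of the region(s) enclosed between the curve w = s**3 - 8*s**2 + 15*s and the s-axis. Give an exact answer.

The curve meets the s-axis where s**3 - 8*s**2 + 15*s = 0, i.e. s*(s - 5)*(s - 3) = 0, at s = 0, 3, 5.
On [0, 3] the curve lies above the axis; ∫[0,3] (s**3 - 8*s**2 + 15*s) ds = 63/4, giving area 63/4.
On [3, 5] the curve lies below the axis; ∫[3,5] (s**3 - 8*s**2 + 15*s) ds = -16/3, giving area 16/3.
Total area = 63/4 + 16/3 = 253/12.

253/12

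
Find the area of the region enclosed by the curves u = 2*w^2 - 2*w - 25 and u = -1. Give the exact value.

343/3

Both boundary curves give u as a function of w, so integrate with respect to w. Setting them equal: 2*w^2 - 2*w - 24 = 0, i.e. 2*(w - 4)*(w + 3) = 0, so they meet at w = -3, 4.
For w in [-3, 4], u = 2*w^2 - 2*w - 25 is on the left; area = ∫[-3,4] (-(2*w^2 - 2*w - 24)) dw = 343/3.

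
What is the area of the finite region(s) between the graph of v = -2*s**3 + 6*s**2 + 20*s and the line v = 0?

407/2

The curve meets the s-axis where -2*s**3 + 6*s**2 + 20*s = 0, i.e. -2*s*(s - 5)*(s + 2) = 0, at s = -2, 0, 5.
On [-2, 0] the curve lies below the axis; ∫[-2,0] (-2*s**3 + 6*s**2 + 20*s) ds = -16, giving area 16.
On [0, 5] the curve lies above the axis; ∫[0,5] (-2*s**3 + 6*s**2 + 20*s) ds = 375/2, giving area 375/2.
Total area = 16 + 375/2 = 407/2.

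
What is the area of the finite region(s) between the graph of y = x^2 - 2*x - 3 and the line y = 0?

32/3

The curve meets the x-axis where x^2 - 2*x - 3 = 0, i.e. (x - 3)*(x + 1) = 0, at x = -1, 3.
On [-1, 3] the curve lies below the axis; ∫[-1,3] (x^2 - 2*x - 3) dx = -32/3, giving area 32/3.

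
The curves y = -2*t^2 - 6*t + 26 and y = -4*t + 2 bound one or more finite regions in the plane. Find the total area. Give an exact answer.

343/3

Set the curves equal: -2*t^2 - 6*t + 26 = -4*t + 2, so -2*t^2 - 2*t + 24 = 0, which factors as -2*(t - 3)*(t + 4) = 0. The curves meet at t = -4, 3.
On [-4, 3], y = -2*t^2 - 6*t + 26 is on top; that piece has area ∫[-4,3] (-2*t^2 - 2*t + 24) dt = 343/3.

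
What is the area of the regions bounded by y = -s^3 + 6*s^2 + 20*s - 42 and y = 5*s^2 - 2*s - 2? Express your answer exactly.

3901/12

Set the curves equal: -s^3 + 6*s^2 + 20*s - 42 = 5*s^2 - 2*s - 2, so -s^3 + s^2 + 22*s - 40 = 0, which factors as -(s - 4)*(s - 2)*(s + 5) = 0. The curves meet at s = -5, 2, 4.
On [-5, 2], y = 5*s^2 - 2*s - 2 is on top; that piece has area ∫[-5,2] (-(-s^3 + s^2 + 22*s - 40)) ds = 3773/12.
On [2, 4], y = -s^3 + 6*s^2 + 20*s - 42 is on top; that piece has area ∫[2,4] (-s^3 + s^2 + 22*s - 40) ds = 32/3.
Total enclosed area = 3773/12 + 32/3 = 3901/12.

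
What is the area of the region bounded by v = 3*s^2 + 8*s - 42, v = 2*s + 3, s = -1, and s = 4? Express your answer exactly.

141

The difference (3*s^2 + 8*s - 42) - (2*s + 3) = 3*s^2 + 6*s - 45 changes sign at s = 3 inside [-1, 4], so split the integral there.
∫[-1,3] (3*s^2 + 6*s - 45) ds = -128; the area of that piece is 128.
∫[3,4] (3*s^2 + 6*s - 45) ds = 13.
Total area = 128 + 13 = 141.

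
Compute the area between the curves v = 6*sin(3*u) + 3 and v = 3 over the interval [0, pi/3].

On [0, pi/3], (6*sin(3*u) + 3) - (3) = 6*sin(3*u) is ≥ 0 throughout, so the area is a single integral of |6*sin(3*u)|.
∫[0,pi/3] (6*sin(3*u)) du = 4.

4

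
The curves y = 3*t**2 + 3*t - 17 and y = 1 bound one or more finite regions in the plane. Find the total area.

Set the curves equal: 3*t**2 + 3*t - 17 = 1, so 3*t**2 + 3*t - 18 = 0, which factors as 3*(t - 2)*(t + 3) = 0. The curves meet at t = -3, 2.
On [-3, 2], y = 1 is on top; that piece has area ∫[-3,2] (-(3*t**2 + 3*t - 18)) dt = 125/2.

125/2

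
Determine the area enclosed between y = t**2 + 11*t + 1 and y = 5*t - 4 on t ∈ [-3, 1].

The difference (t**2 + 11*t + 1) - (5*t - 4) = t**2 + 6*t + 5 changes sign at t = -1 inside [-3, 1], so split the integral there.
∫[-3,-1] (t**2 + 6*t + 5) dt = -16/3; the area of that piece is 16/3.
∫[-1,1] (t**2 + 6*t + 5) dt = 32/3.
Total area = 16/3 + 32/3 = 16.

16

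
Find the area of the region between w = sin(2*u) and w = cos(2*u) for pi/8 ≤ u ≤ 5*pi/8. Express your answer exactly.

On [pi/8, 5*pi/8], (sin(2*u)) - (cos(2*u)) = sin(2*u) - cos(2*u) is ≥ 0 throughout, so the area is a single integral of |sin(2*u) - cos(2*u)|.
∫[pi/8,5*pi/8] (sin(2*u) - cos(2*u)) du = sqrt(2).

sqrt(2)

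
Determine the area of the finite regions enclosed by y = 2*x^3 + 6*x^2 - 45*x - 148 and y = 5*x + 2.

1048

Set the curves equal: 2*x^3 + 6*x^2 - 45*x - 148 = 5*x + 2, so 2*x^3 + 6*x^2 - 50*x - 150 = 0, which factors as 2*(x - 5)*(x + 3)*(x + 5) = 0. The curves meet at x = -5, -3, 5.
On [-5, -3], y = 2*x^3 + 6*x^2 - 45*x - 148 is on top; that piece has area ∫[-5,-3] (2*x^3 + 6*x^2 - 50*x - 150) dx = 24.
On [-3, 5], y = 5*x + 2 is on top; that piece has area ∫[-3,5] (-(2*x^3 + 6*x^2 - 50*x - 150)) dx = 1024.
Total enclosed area = 24 + 1024 = 1048.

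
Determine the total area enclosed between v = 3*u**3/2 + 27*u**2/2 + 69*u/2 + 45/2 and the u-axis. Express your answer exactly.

12

The curve meets the u-axis where 3*u**3/2 + 27*u**2/2 + 69*u/2 + 45/2 = 0, i.e. 3*(u + 1)*(u + 3)*(u + 5)/2 = 0, at u = -5, -3, -1.
On [-5, -3] the curve lies above the axis; ∫[-5,-3] (3*u**3/2 + 27*u**2/2 + 69*u/2 + 45/2) du = 6, giving area 6.
On [-3, -1] the curve lies below the axis; ∫[-3,-1] (3*u**3/2 + 27*u**2/2 + 69*u/2 + 45/2) du = -6, giving area 6.
Total area = 6 + 6 = 12.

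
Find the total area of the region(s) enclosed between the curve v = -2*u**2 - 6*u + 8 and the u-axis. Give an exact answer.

125/3

The curve meets the u-axis where -2*u**2 - 6*u + 8 = 0, i.e. -2*(u - 1)*(u + 4) = 0, at u = -4, 1.
On [-4, 1] the curve lies above the axis; ∫[-4,1] (-2*u**2 - 6*u + 8) du = 125/3, giving area 125/3.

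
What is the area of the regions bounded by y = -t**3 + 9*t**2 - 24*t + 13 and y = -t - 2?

8

Set the curves equal: -t**3 + 9*t**2 - 24*t + 13 = -t - 2, so -t**3 + 9*t**2 - 23*t + 15 = 0, which factors as -(t - 5)*(t - 3)*(t - 1) = 0. The curves meet at t = 1, 3, 5.
On [1, 3], y = -t - 2 is on top; that piece has area ∫[1,3] (-(-t**3 + 9*t**2 - 23*t + 15)) dt = 4.
On [3, 5], y = -t**3 + 9*t**2 - 24*t + 13 is on top; that piece has area ∫[3,5] (-t**3 + 9*t**2 - 23*t + 15) dt = 4.
Total enclosed area = 4 + 4 = 8.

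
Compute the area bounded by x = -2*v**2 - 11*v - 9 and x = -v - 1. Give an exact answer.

9

Both boundary curves give x as a function of v, so integrate with respect to v. Setting them equal: -2*v**2 - 10*v - 8 = 0, i.e. -2*(v + 1)*(v + 4) = 0, so they meet at v = -4, -1.
For v in [-4, -1], x = -2*v**2 - 11*v - 9 is on the right; area = ∫[-4,-1] (-2*v**2 - 10*v - 8) dv = 9.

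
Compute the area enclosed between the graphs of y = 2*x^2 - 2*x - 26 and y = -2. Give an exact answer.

Set the curves equal: 2*x^2 - 2*x - 26 = -2, so 2*x^2 - 2*x - 24 = 0, which factors as 2*(x - 4)*(x + 3) = 0. The curves meet at x = -3, 4.
On [-3, 4], y = -2 is on top; that piece has area ∫[-3,4] (-(2*x^2 - 2*x - 24)) dx = 343/3.

343/3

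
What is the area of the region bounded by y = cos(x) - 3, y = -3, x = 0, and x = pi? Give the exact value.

2

The difference (cos(x) - 3) - (-3) = cos(x) changes sign at x = pi/2 inside [0, pi], so split the integral there.
∫[0,pi/2] (cos(x)) dx = 1.
∫[pi/2,pi] (cos(x)) dx = -1; the area of that piece is 1.
Total area = 1 + 1 = 2.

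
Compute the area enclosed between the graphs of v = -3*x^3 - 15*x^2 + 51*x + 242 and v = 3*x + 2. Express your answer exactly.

5137/4

Set the curves equal: -3*x^3 - 15*x^2 + 51*x + 242 = 3*x + 2, so -3*x^3 - 15*x^2 + 48*x + 240 = 0, which factors as -3*(x - 4)*(x + 4)*(x + 5) = 0. The curves meet at x = -5, -4, 4.
On [-5, -4], v = 3*x + 2 is on top; that piece has area ∫[-5,-4] (-(-3*x^3 - 15*x^2 + 48*x + 240)) dx = 17/4.
On [-4, 4], v = -3*x^3 - 15*x^2 + 51*x + 242 is on top; that piece has area ∫[-4,4] (-3*x^3 - 15*x^2 + 48*x + 240) dx = 1280.
Total enclosed area = 17/4 + 1280 = 5137/4.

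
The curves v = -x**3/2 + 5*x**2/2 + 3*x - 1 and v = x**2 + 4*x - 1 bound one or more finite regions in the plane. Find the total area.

Set the curves equal: -x**3/2 + 5*x**2/2 + 3*x - 1 = x**2 + 4*x - 1, so -x**3/2 + 3*x**2/2 - x = 0, which factors as -x*(x - 2)*(x - 1)/2 = 0. The curves meet at x = 0, 1, 2.
On [0, 1], v = x**2 + 4*x - 1 is on top; that piece has area ∫[0,1] (-(-x**3/2 + 3*x**2/2 - x)) dx = 1/8.
On [1, 2], v = -x**3/2 + 5*x**2/2 + 3*x - 1 is on top; that piece has area ∫[1,2] (-x**3/2 + 3*x**2/2 - x) dx = 1/8.
Total enclosed area = 1/8 + 1/8 = 1/4.

1/4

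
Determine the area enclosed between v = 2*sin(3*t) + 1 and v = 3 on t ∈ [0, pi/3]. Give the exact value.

-4/3 + 2*pi/3

On [0, pi/3], (2*sin(3*t) + 1) - (3) = 2*sin(3*t) - 2 is ≤ 0 throughout, so the area is a single integral of |2*sin(3*t) - 2|.
∫[0,pi/3] (2*sin(3*t) - 2) dt = 4/3 - 2*pi/3; the area of that piece is -4/3 + 2*pi/3.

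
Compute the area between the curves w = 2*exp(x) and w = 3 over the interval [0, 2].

-10 - 6*log(2) + 6*log(3) + 2*exp(2)

The difference (2*exp(x)) - (3) = 2*exp(x) - 3 changes sign at x = log(3/2) inside [0, 2], so split the integral there.
∫[0,log(3/2)] (2*exp(x) - 3) dx = log(8/27) + 1; the area of that piece is -1 + log(27/8).
∫[log(3/2),2] (2*exp(x) - 3) dx = -9 - 3*log(2) + 3*log(3) + 2*exp(2).
Total area = (-1 + log(27/8)) + (-9 - 3*log(2) + 3*log(3) + 2*exp(2)) = -10 - 6*log(2) + 6*log(3) + 2*exp(2).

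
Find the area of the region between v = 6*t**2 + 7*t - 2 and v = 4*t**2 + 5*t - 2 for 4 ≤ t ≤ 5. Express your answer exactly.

On [4, 5], (6*t**2 + 7*t - 2) - (4*t**2 + 5*t - 2) = 2*t**2 + 2*t is ≥ 0 throughout, so the area is a single integral of |2*t**2 + 2*t|.
∫[4,5] (2*t**2 + 2*t) dt = 149/3.

149/3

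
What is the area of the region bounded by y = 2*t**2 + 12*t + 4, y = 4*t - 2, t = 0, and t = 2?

100/3

On [0, 2], (2*t**2 + 12*t + 4) - (4*t - 2) = 2*t**2 + 8*t + 6 is ≥ 0 throughout, so the area is a single integral of |2*t**2 + 8*t + 6|.
∫[0,2] (2*t**2 + 8*t + 6) dt = 100/3.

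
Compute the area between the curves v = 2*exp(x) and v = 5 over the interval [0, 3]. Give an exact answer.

-23 - 10*log(2) + 10*log(5) + 2*exp(3)

The difference (2*exp(x)) - (5) = 2*exp(x) - 5 changes sign at x = log(5/2) inside [0, 3], so split the integral there.
∫[0,log(5/2)] (2*exp(x) - 5) dx = log(32/3125) + 3; the area of that piece is -3 + log(3125/32).
∫[log(5/2),3] (2*exp(x) - 5) dx = -20 - 5*log(2) + 5*log(5) + 2*exp(3).
Total area = (-3 + log(3125/32)) + (-20 - 5*log(2) + 5*log(5) + 2*exp(3)) = -23 - 10*log(2) + 10*log(5) + 2*exp(3).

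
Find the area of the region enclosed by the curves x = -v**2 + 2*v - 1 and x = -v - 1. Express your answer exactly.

9/2

Both boundary curves give x as a function of v, so integrate with respect to v. Setting them equal: -v**2 + 3*v = 0, i.e. -v*(v - 3) = 0, so they meet at v = 0, 3.
For v in [0, 3], x = -v**2 + 2*v - 1 is on the right; area = ∫[0,3] (-v**2 + 3*v) dv = 9/2.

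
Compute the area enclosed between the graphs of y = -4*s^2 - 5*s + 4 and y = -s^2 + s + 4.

Set the curves equal: -4*s^2 - 5*s + 4 = -s^2 + s + 4, so -3*s^2 - 6*s = 0, which factors as -3*s*(s + 2) = 0. The curves meet at s = -2, 0.
On [-2, 0], y = -4*s^2 - 5*s + 4 is on top; that piece has area ∫[-2,0] (-3*s^2 - 6*s) ds = 4.

4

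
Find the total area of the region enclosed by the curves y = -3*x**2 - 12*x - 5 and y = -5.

32

Set the curves equal: -3*x**2 - 12*x - 5 = -5, so -3*x**2 - 12*x = 0, which factors as -3*x*(x + 4) = 0. The curves meet at x = -4, 0.
On [-4, 0], y = -3*x**2 - 12*x - 5 is on top; that piece has area ∫[-4,0] (-3*x**2 - 12*x) dx = 32.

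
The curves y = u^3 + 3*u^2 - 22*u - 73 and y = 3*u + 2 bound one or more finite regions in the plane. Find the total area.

Set the curves equal: u^3 + 3*u^2 - 22*u - 73 = 3*u + 2, so u^3 + 3*u^2 - 25*u - 75 = 0, which factors as (u - 5)*(u + 3)*(u + 5) = 0. The curves meet at u = -5, -3, 5.
On [-5, -3], y = u^3 + 3*u^2 - 22*u - 73 is on top; that piece has area ∫[-5,-3] (u^3 + 3*u^2 - 25*u - 75) du = 12.
On [-3, 5], y = 3*u + 2 is on top; that piece has area ∫[-3,5] (-(u^3 + 3*u^2 - 25*u - 75)) du = 512.
Total enclosed area = 12 + 512 = 524.

524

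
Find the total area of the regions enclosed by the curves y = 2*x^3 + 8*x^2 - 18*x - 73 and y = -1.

Set the curves equal: 2*x^3 + 8*x^2 - 18*x - 73 = -1, so 2*x^3 + 8*x^2 - 18*x - 72 = 0, which factors as 2*(x - 3)*(x + 3)*(x + 4) = 0. The curves meet at x = -4, -3, 3.
On [-4, -3], y = 2*x^3 + 8*x^2 - 18*x - 73 is on top; that piece has area ∫[-4,-3] (2*x^3 + 8*x^2 - 18*x - 72) dx = 13/6.
On [-3, 3], y = -1 is on top; that piece has area ∫[-3,3] (-(2*x^3 + 8*x^2 - 18*x - 72)) dx = 288.
Total enclosed area = 13/6 + 288 = 1741/6.

1741/6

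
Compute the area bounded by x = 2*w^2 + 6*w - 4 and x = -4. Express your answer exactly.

Both boundary curves give x as a function of w, so integrate with respect to w. Setting them equal: 2*w^2 + 6*w = 0, i.e. 2*w*(w + 3) = 0, so they meet at w = -3, 0.
For w in [-3, 0], x = 2*w^2 + 6*w - 4 is on the left; area = ∫[-3,0] (-(2*w^2 + 6*w)) dw = 9.

9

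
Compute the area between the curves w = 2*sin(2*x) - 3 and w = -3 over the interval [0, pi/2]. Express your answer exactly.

2

On [0, pi/2], (2*sin(2*x) - 3) - (-3) = 2*sin(2*x) is ≥ 0 throughout, so the area is a single integral of |2*sin(2*x)|.
∫[0,pi/2] (2*sin(2*x)) dx = 2.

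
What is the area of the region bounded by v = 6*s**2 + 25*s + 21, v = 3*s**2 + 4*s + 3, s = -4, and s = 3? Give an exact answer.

The difference (6*s**2 + 25*s + 21) - (3*s**2 + 4*s + 3) = 3*s**2 + 21*s + 18 changes sign at s = -1 inside [-4, 3], so split the integral there.
∫[-4,-1] (3*s**2 + 21*s + 18) ds = -81/2; the area of that piece is 81/2.
∫[-1,3] (3*s**2 + 21*s + 18) ds = 184.
Total area = 81/2 + 184 = 449/2.

449/2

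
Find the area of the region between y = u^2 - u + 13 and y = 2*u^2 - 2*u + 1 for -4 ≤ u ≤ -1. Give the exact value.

91/6

The difference (u^2 - u + 13) - (2*u^2 - 2*u + 1) = -u^2 + u + 12 changes sign at u = -3 inside [-4, -1], so split the integral there.
∫[-4,-3] (-u^2 + u + 12) du = -23/6; the area of that piece is 23/6.
∫[-3,-1] (-u^2 + u + 12) du = 34/3.
Total area = 23/6 + 34/3 = 91/6.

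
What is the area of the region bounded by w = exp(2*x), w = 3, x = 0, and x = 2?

-17/2 + 3*log(3) + exp(4)/2

The difference (exp(2*x)) - (3) = exp(2*x) - 3 changes sign at x = log(3)/2 inside [0, 2], so split the integral there.
∫[0,log(3)/2] (exp(2*x) - 3) dx = 1 - 3*log(3)/2; the area of that piece is -1 + 3*log(3)/2.
∫[log(3)/2,2] (exp(2*x) - 3) dx = -15/2 + 3*log(3)/2 + exp(4)/2.
Total area = (-1 + 3*log(3)/2) + (-15/2 + 3*log(3)/2 + exp(4)/2) = -17/2 + 3*log(3) + exp(4)/2.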